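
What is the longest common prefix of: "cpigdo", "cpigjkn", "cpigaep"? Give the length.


Words: cpigdo, cpigjkn, cpigaep
  Position 0: all 'c' => match
  Position 1: all 'p' => match
  Position 2: all 'i' => match
  Position 3: all 'g' => match
  Position 4: ('d', 'j', 'a') => mismatch, stop
LCP = "cpig" (length 4)

4


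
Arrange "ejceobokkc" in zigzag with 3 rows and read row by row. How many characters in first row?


Zigzag "ejceobokkc" into 3 rows:
Placing characters:
  'e' => row 0
  'j' => row 1
  'c' => row 2
  'e' => row 1
  'o' => row 0
  'b' => row 1
  'o' => row 2
  'k' => row 1
  'k' => row 0
  'c' => row 1
Rows:
  Row 0: "eok"
  Row 1: "jebkc"
  Row 2: "co"
First row length: 3

3


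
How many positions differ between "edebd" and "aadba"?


Comparing "edebd" and "aadba" position by position:
  Position 0: 'e' vs 'a' => DIFFER
  Position 1: 'd' vs 'a' => DIFFER
  Position 2: 'e' vs 'd' => DIFFER
  Position 3: 'b' vs 'b' => same
  Position 4: 'd' vs 'a' => DIFFER
Positions that differ: 4

4


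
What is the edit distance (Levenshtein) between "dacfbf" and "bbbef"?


Computing edit distance: "dacfbf" -> "bbbef"
DP table:
           b    b    b    e    f
      0    1    2    3    4    5
  d   1    1    2    3    4    5
  a   2    2    2    3    4    5
  c   3    3    3    3    4    5
  f   4    4    4    4    4    4
  b   5    4    4    4    5    5
  f   6    5    5    5    5    5
Edit distance = dp[6][5] = 5

5


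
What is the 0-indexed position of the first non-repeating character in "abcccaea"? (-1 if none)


Input: abcccaea
Character frequencies:
  'a': 3
  'b': 1
  'c': 3
  'e': 1
Scanning left to right for freq == 1:
  Position 0 ('a'): freq=3, skip
  Position 1 ('b'): unique! => answer = 1

1


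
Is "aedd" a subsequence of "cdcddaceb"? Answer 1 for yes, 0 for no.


Check if "aedd" is a subsequence of "cdcddaceb"
Greedy scan:
  Position 0 ('c'): no match needed
  Position 1 ('d'): no match needed
  Position 2 ('c'): no match needed
  Position 3 ('d'): no match needed
  Position 4 ('d'): no match needed
  Position 5 ('a'): matches sub[0] = 'a'
  Position 6 ('c'): no match needed
  Position 7 ('e'): matches sub[1] = 'e'
  Position 8 ('b'): no match needed
Only matched 2/4 characters => not a subsequence

0


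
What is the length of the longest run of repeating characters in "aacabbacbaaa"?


Input: "aacabbacbaaa"
Scanning for longest run:
  Position 1 ('a'): continues run of 'a', length=2
  Position 2 ('c'): new char, reset run to 1
  Position 3 ('a'): new char, reset run to 1
  Position 4 ('b'): new char, reset run to 1
  Position 5 ('b'): continues run of 'b', length=2
  Position 6 ('a'): new char, reset run to 1
  Position 7 ('c'): new char, reset run to 1
  Position 8 ('b'): new char, reset run to 1
  Position 9 ('a'): new char, reset run to 1
  Position 10 ('a'): continues run of 'a', length=2
  Position 11 ('a'): continues run of 'a', length=3
Longest run: 'a' with length 3

3


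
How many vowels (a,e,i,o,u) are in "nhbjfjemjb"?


Input: nhbjfjemjb
Checking each character:
  'n' at position 0: consonant
  'h' at position 1: consonant
  'b' at position 2: consonant
  'j' at position 3: consonant
  'f' at position 4: consonant
  'j' at position 5: consonant
  'e' at position 6: vowel (running total: 1)
  'm' at position 7: consonant
  'j' at position 8: consonant
  'b' at position 9: consonant
Total vowels: 1

1


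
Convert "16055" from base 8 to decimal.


Input: "16055" in base 8
Positional expansion:
  Digit '1' (value 1) x 8^4 = 4096
  Digit '6' (value 6) x 8^3 = 3072
  Digit '0' (value 0) x 8^2 = 0
  Digit '5' (value 5) x 8^1 = 40
  Digit '5' (value 5) x 8^0 = 5
Sum = 7213

7213


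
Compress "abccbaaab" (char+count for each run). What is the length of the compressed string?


Input: abccbaaab
Runs:
  'a' x 1 => "a1"
  'b' x 1 => "b1"
  'c' x 2 => "c2"
  'b' x 1 => "b1"
  'a' x 3 => "a3"
  'b' x 1 => "b1"
Compressed: "a1b1c2b1a3b1"
Compressed length: 12

12


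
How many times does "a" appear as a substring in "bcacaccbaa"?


Searching for "a" in "bcacaccbaa"
Scanning each position:
  Position 0: "b" => no
  Position 1: "c" => no
  Position 2: "a" => MATCH
  Position 3: "c" => no
  Position 4: "a" => MATCH
  Position 5: "c" => no
  Position 6: "c" => no
  Position 7: "b" => no
  Position 8: "a" => MATCH
  Position 9: "a" => MATCH
Total occurrences: 4

4


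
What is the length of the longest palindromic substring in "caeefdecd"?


Input: "caeefdecd"
Checking substrings for palindromes:
  [2:4] "ee" (len 2) => palindrome
Longest palindromic substring: "ee" with length 2

2


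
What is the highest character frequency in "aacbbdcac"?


Input: aacbbdcac
Character counts:
  'a': 3
  'b': 2
  'c': 3
  'd': 1
Maximum frequency: 3

3


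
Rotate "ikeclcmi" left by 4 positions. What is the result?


Input: "ikeclcmi", rotate left by 4
First 4 characters: "ikec"
Remaining characters: "lcmi"
Concatenate remaining + first: "lcmi" + "ikec" = "lcmiikec"

lcmiikec


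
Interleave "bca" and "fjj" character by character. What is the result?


Interleaving "bca" and "fjj":
  Position 0: 'b' from first, 'f' from second => "bf"
  Position 1: 'c' from first, 'j' from second => "cj"
  Position 2: 'a' from first, 'j' from second => "aj"
Result: bfcjaj

bfcjaj


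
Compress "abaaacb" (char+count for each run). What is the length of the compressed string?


Input: abaaacb
Runs:
  'a' x 1 => "a1"
  'b' x 1 => "b1"
  'a' x 3 => "a3"
  'c' x 1 => "c1"
  'b' x 1 => "b1"
Compressed: "a1b1a3c1b1"
Compressed length: 10

10


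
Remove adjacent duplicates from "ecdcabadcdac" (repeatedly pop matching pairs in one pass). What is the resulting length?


Input: ecdcabadcdac
Stack-based adjacent duplicate removal:
  Read 'e': push. Stack: e
  Read 'c': push. Stack: ec
  Read 'd': push. Stack: ecd
  Read 'c': push. Stack: ecdc
  Read 'a': push. Stack: ecdca
  Read 'b': push. Stack: ecdcab
  Read 'a': push. Stack: ecdcaba
  Read 'd': push. Stack: ecdcabad
  Read 'c': push. Stack: ecdcabadc
  Read 'd': push. Stack: ecdcabadcd
  Read 'a': push. Stack: ecdcabadcda
  Read 'c': push. Stack: ecdcabadcdac
Final stack: "ecdcabadcdac" (length 12)

12


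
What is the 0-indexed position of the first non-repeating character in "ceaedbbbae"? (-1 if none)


Input: ceaedbbbae
Character frequencies:
  'a': 2
  'b': 3
  'c': 1
  'd': 1
  'e': 3
Scanning left to right for freq == 1:
  Position 0 ('c'): unique! => answer = 0

0


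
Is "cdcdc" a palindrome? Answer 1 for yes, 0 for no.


Input: cdcdc
Reversed: cdcdc
  Compare pos 0 ('c') with pos 4 ('c'): match
  Compare pos 1 ('d') with pos 3 ('d'): match
Result: palindrome

1


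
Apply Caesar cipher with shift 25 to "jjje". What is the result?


Caesar cipher: shift "jjje" by 25
  'j' (pos 9) + 25 = pos 8 = 'i'
  'j' (pos 9) + 25 = pos 8 = 'i'
  'j' (pos 9) + 25 = pos 8 = 'i'
  'e' (pos 4) + 25 = pos 3 = 'd'
Result: iiid

iiid


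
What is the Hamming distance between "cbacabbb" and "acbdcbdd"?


Comparing "cbacabbb" and "acbdcbdd" position by position:
  Position 0: 'c' vs 'a' => differ
  Position 1: 'b' vs 'c' => differ
  Position 2: 'a' vs 'b' => differ
  Position 3: 'c' vs 'd' => differ
  Position 4: 'a' vs 'c' => differ
  Position 5: 'b' vs 'b' => same
  Position 6: 'b' vs 'd' => differ
  Position 7: 'b' vs 'd' => differ
Total differences (Hamming distance): 7

7


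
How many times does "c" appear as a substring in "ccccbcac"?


Searching for "c" in "ccccbcac"
Scanning each position:
  Position 0: "c" => MATCH
  Position 1: "c" => MATCH
  Position 2: "c" => MATCH
  Position 3: "c" => MATCH
  Position 4: "b" => no
  Position 5: "c" => MATCH
  Position 6: "a" => no
  Position 7: "c" => MATCH
Total occurrences: 6

6


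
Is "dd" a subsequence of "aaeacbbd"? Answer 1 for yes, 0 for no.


Check if "dd" is a subsequence of "aaeacbbd"
Greedy scan:
  Position 0 ('a'): no match needed
  Position 1 ('a'): no match needed
  Position 2 ('e'): no match needed
  Position 3 ('a'): no match needed
  Position 4 ('c'): no match needed
  Position 5 ('b'): no match needed
  Position 6 ('b'): no match needed
  Position 7 ('d'): matches sub[0] = 'd'
Only matched 1/2 characters => not a subsequence

0


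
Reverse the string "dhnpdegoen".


Input: dhnpdegoen
Reading characters right to left:
  Position 9: 'n'
  Position 8: 'e'
  Position 7: 'o'
  Position 6: 'g'
  Position 5: 'e'
  Position 4: 'd'
  Position 3: 'p'
  Position 2: 'n'
  Position 1: 'h'
  Position 0: 'd'
Reversed: neogedpnhd

neogedpnhd


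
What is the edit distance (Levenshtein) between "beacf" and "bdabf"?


Computing edit distance: "beacf" -> "bdabf"
DP table:
           b    d    a    b    f
      0    1    2    3    4    5
  b   1    0    1    2    3    4
  e   2    1    1    2    3    4
  a   3    2    2    1    2    3
  c   4    3    3    2    2    3
  f   5    4    4    3    3    2
Edit distance = dp[5][5] = 2

2


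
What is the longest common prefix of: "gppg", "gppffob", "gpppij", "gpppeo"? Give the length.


Words: gppg, gppffob, gpppij, gpppeo
  Position 0: all 'g' => match
  Position 1: all 'p' => match
  Position 2: all 'p' => match
  Position 3: ('g', 'f', 'p', 'p') => mismatch, stop
LCP = "gpp" (length 3)

3


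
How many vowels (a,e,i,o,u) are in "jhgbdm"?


Input: jhgbdm
Checking each character:
  'j' at position 0: consonant
  'h' at position 1: consonant
  'g' at position 2: consonant
  'b' at position 3: consonant
  'd' at position 4: consonant
  'm' at position 5: consonant
Total vowels: 0

0


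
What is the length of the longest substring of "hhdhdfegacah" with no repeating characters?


Input: "hhdhdfegacah"
Sliding window (track last position of each char):
  Position 0 ('h'): window [0,0] length 1 -- new best
  Position 1 ('h'): repeat (last at 0), move window start to 1
  Position 1 ('h'): window [1,1] length 1
  Position 2 ('d'): window [1,2] length 2 -- new best
  Position 3 ('h'): repeat (last at 1), move window start to 2
  Position 3 ('h'): window [2,3] length 2
  Position 4 ('d'): repeat (last at 2), move window start to 3
  Position 4 ('d'): window [3,4] length 2
  Position 5 ('f'): window [3,5] length 3 -- new best
  Position 6 ('e'): window [3,6] length 4 -- new best
  Position 7 ('g'): window [3,7] length 5 -- new best
  Position 8 ('a'): window [3,8] length 6 -- new best
  Position 9 ('c'): window [3,9] length 7 -- new best
  Position 10 ('a'): repeat (last at 8), move window start to 9
  Position 10 ('a'): window [9,10] length 2
  Position 11 ('h'): window [9,11] length 3
Longest substring with no repeats: "hdfegac" with length 7

7


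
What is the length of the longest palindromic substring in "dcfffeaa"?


Input: "dcfffeaa"
Checking substrings for palindromes:
  [2:5] "fff" (len 3) => palindrome
  [2:4] "ff" (len 2) => palindrome
  [3:5] "ff" (len 2) => palindrome
  [6:8] "aa" (len 2) => palindrome
Longest palindromic substring: "fff" with length 3

3


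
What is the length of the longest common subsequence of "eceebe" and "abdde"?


LCS of "eceebe" and "abdde"
DP table:
           a    b    d    d    e
      0    0    0    0    0    0
  e   0    0    0    0    0    1
  c   0    0    0    0    0    1
  e   0    0    0    0    0    1
  e   0    0    0    0    0    1
  b   0    0    1    1    1    1
  e   0    0    1    1    1    2
LCS length = dp[6][5] = 2

2


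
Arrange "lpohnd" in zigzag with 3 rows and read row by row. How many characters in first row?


Zigzag "lpohnd" into 3 rows:
Placing characters:
  'l' => row 0
  'p' => row 1
  'o' => row 2
  'h' => row 1
  'n' => row 0
  'd' => row 1
Rows:
  Row 0: "ln"
  Row 1: "phd"
  Row 2: "o"
First row length: 2

2


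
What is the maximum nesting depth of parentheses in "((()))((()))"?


Input: "((()))((()))"
Tracking depth:
  Position 0 '(': depth becomes 1
  Position 1 '(': depth becomes 2
  Position 2 '(': depth becomes 3
  Position 3 ')': depth becomes 2
  Position 4 ')': depth becomes 1
  Position 5 ')': depth becomes 0
  Position 6 '(': depth becomes 1
  Position 7 '(': depth becomes 2
  Position 8 '(': depth becomes 3
  Position 9 ')': depth becomes 2
  Position 10 ')': depth becomes 1
  Position 11 ')': depth becomes 0
Maximum depth reached: 3

3


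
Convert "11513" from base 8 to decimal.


Input: "11513" in base 8
Positional expansion:
  Digit '1' (value 1) x 8^4 = 4096
  Digit '1' (value 1) x 8^3 = 512
  Digit '5' (value 5) x 8^2 = 320
  Digit '1' (value 1) x 8^1 = 8
  Digit '3' (value 3) x 8^0 = 3
Sum = 4939

4939


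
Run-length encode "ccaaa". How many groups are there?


Input: ccaaa
Scanning for consecutive runs:
  Group 1: 'c' x 2 (positions 0-1)
  Group 2: 'a' x 3 (positions 2-4)
Total groups: 2

2


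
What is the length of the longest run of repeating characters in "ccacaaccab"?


Input: "ccacaaccab"
Scanning for longest run:
  Position 1 ('c'): continues run of 'c', length=2
  Position 2 ('a'): new char, reset run to 1
  Position 3 ('c'): new char, reset run to 1
  Position 4 ('a'): new char, reset run to 1
  Position 5 ('a'): continues run of 'a', length=2
  Position 6 ('c'): new char, reset run to 1
  Position 7 ('c'): continues run of 'c', length=2
  Position 8 ('a'): new char, reset run to 1
  Position 9 ('b'): new char, reset run to 1
Longest run: 'c' with length 2

2


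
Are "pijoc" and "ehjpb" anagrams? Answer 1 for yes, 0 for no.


Strings: "pijoc", "ehjpb"
Sorted first:  cijop
Sorted second: behjp
Differ at position 0: 'c' vs 'b' => not anagrams

0


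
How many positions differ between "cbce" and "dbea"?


Comparing "cbce" and "dbea" position by position:
  Position 0: 'c' vs 'd' => DIFFER
  Position 1: 'b' vs 'b' => same
  Position 2: 'c' vs 'e' => DIFFER
  Position 3: 'e' vs 'a' => DIFFER
Positions that differ: 3

3


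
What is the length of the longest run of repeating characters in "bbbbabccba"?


Input: "bbbbabccba"
Scanning for longest run:
  Position 1 ('b'): continues run of 'b', length=2
  Position 2 ('b'): continues run of 'b', length=3
  Position 3 ('b'): continues run of 'b', length=4
  Position 4 ('a'): new char, reset run to 1
  Position 5 ('b'): new char, reset run to 1
  Position 6 ('c'): new char, reset run to 1
  Position 7 ('c'): continues run of 'c', length=2
  Position 8 ('b'): new char, reset run to 1
  Position 9 ('a'): new char, reset run to 1
Longest run: 'b' with length 4

4


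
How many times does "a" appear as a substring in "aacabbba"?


Searching for "a" in "aacabbba"
Scanning each position:
  Position 0: "a" => MATCH
  Position 1: "a" => MATCH
  Position 2: "c" => no
  Position 3: "a" => MATCH
  Position 4: "b" => no
  Position 5: "b" => no
  Position 6: "b" => no
  Position 7: "a" => MATCH
Total occurrences: 4

4


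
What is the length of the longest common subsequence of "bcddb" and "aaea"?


LCS of "bcddb" and "aaea"
DP table:
           a    a    e    a
      0    0    0    0    0
  b   0    0    0    0    0
  c   0    0    0    0    0
  d   0    0    0    0    0
  d   0    0    0    0    0
  b   0    0    0    0    0
LCS length = dp[5][4] = 0

0


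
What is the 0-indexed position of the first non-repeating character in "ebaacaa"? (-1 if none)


Input: ebaacaa
Character frequencies:
  'a': 4
  'b': 1
  'c': 1
  'e': 1
Scanning left to right for freq == 1:
  Position 0 ('e'): unique! => answer = 0

0


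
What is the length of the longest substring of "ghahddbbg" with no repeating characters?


Input: "ghahddbbg"
Sliding window (track last position of each char):
  Position 0 ('g'): window [0,0] length 1 -- new best
  Position 1 ('h'): window [0,1] length 2 -- new best
  Position 2 ('a'): window [0,2] length 3 -- new best
  Position 3 ('h'): repeat (last at 1), move window start to 2
  Position 3 ('h'): window [2,3] length 2
  Position 4 ('d'): window [2,4] length 3
  Position 5 ('d'): repeat (last at 4), move window start to 5
  Position 5 ('d'): window [5,5] length 1
  Position 6 ('b'): window [5,6] length 2
  Position 7 ('b'): repeat (last at 6), move window start to 7
  Position 7 ('b'): window [7,7] length 1
  Position 8 ('g'): window [7,8] length 2
Longest substring with no repeats: "gha" with length 3

3


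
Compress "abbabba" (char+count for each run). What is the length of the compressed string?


Input: abbabba
Runs:
  'a' x 1 => "a1"
  'b' x 2 => "b2"
  'a' x 1 => "a1"
  'b' x 2 => "b2"
  'a' x 1 => "a1"
Compressed: "a1b2a1b2a1"
Compressed length: 10

10


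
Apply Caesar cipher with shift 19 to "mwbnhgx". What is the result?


Caesar cipher: shift "mwbnhgx" by 19
  'm' (pos 12) + 19 = pos 5 = 'f'
  'w' (pos 22) + 19 = pos 15 = 'p'
  'b' (pos 1) + 19 = pos 20 = 'u'
  'n' (pos 13) + 19 = pos 6 = 'g'
  'h' (pos 7) + 19 = pos 0 = 'a'
  'g' (pos 6) + 19 = pos 25 = 'z'
  'x' (pos 23) + 19 = pos 16 = 'q'
Result: fpugazq

fpugazq


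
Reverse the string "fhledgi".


Input: fhledgi
Reading characters right to left:
  Position 6: 'i'
  Position 5: 'g'
  Position 4: 'd'
  Position 3: 'e'
  Position 2: 'l'
  Position 1: 'h'
  Position 0: 'f'
Reversed: igdelhf

igdelhf


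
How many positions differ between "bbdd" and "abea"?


Comparing "bbdd" and "abea" position by position:
  Position 0: 'b' vs 'a' => DIFFER
  Position 1: 'b' vs 'b' => same
  Position 2: 'd' vs 'e' => DIFFER
  Position 3: 'd' vs 'a' => DIFFER
Positions that differ: 3

3


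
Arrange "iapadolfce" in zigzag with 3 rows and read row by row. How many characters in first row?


Zigzag "iapadolfce" into 3 rows:
Placing characters:
  'i' => row 0
  'a' => row 1
  'p' => row 2
  'a' => row 1
  'd' => row 0
  'o' => row 1
  'l' => row 2
  'f' => row 1
  'c' => row 0
  'e' => row 1
Rows:
  Row 0: "idc"
  Row 1: "aaofe"
  Row 2: "pl"
First row length: 3

3


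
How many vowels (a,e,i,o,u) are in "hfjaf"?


Input: hfjaf
Checking each character:
  'h' at position 0: consonant
  'f' at position 1: consonant
  'j' at position 2: consonant
  'a' at position 3: vowel (running total: 1)
  'f' at position 4: consonant
Total vowels: 1

1


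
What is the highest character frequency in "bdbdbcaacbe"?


Input: bdbdbcaacbe
Character counts:
  'a': 2
  'b': 4
  'c': 2
  'd': 2
  'e': 1
Maximum frequency: 4

4


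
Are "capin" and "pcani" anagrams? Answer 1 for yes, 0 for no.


Strings: "capin", "pcani"
Sorted first:  acinp
Sorted second: acinp
Sorted forms match => anagrams

1


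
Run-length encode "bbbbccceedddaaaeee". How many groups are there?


Input: bbbbccceedddaaaeee
Scanning for consecutive runs:
  Group 1: 'b' x 4 (positions 0-3)
  Group 2: 'c' x 3 (positions 4-6)
  Group 3: 'e' x 2 (positions 7-8)
  Group 4: 'd' x 3 (positions 9-11)
  Group 5: 'a' x 3 (positions 12-14)
  Group 6: 'e' x 3 (positions 15-17)
Total groups: 6

6


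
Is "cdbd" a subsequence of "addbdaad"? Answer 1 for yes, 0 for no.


Check if "cdbd" is a subsequence of "addbdaad"
Greedy scan:
  Position 0 ('a'): no match needed
  Position 1 ('d'): no match needed
  Position 2 ('d'): no match needed
  Position 3 ('b'): no match needed
  Position 4 ('d'): no match needed
  Position 5 ('a'): no match needed
  Position 6 ('a'): no match needed
  Position 7 ('d'): no match needed
Only matched 0/4 characters => not a subsequence

0


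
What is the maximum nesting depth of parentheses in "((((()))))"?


Input: "((((()))))"
Tracking depth:
  Position 0 '(': depth becomes 1
  Position 1 '(': depth becomes 2
  Position 2 '(': depth becomes 3
  Position 3 '(': depth becomes 4
  Position 4 '(': depth becomes 5
  Position 5 ')': depth becomes 4
  Position 6 ')': depth becomes 3
  Position 7 ')': depth becomes 2
  Position 8 ')': depth becomes 1
  Position 9 ')': depth becomes 0
Maximum depth reached: 5

5


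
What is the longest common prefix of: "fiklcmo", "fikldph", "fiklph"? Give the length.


Words: fiklcmo, fikldph, fiklph
  Position 0: all 'f' => match
  Position 1: all 'i' => match
  Position 2: all 'k' => match
  Position 3: all 'l' => match
  Position 4: ('c', 'd', 'p') => mismatch, stop
LCP = "fikl" (length 4)

4


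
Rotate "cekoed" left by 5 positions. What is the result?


Input: "cekoed", rotate left by 5
First 5 characters: "cekoe"
Remaining characters: "d"
Concatenate remaining + first: "d" + "cekoe" = "dcekoe"

dcekoe


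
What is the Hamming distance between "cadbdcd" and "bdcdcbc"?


Comparing "cadbdcd" and "bdcdcbc" position by position:
  Position 0: 'c' vs 'b' => differ
  Position 1: 'a' vs 'd' => differ
  Position 2: 'd' vs 'c' => differ
  Position 3: 'b' vs 'd' => differ
  Position 4: 'd' vs 'c' => differ
  Position 5: 'c' vs 'b' => differ
  Position 6: 'd' vs 'c' => differ
Total differences (Hamming distance): 7

7


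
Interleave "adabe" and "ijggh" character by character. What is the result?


Interleaving "adabe" and "ijggh":
  Position 0: 'a' from first, 'i' from second => "ai"
  Position 1: 'd' from first, 'j' from second => "dj"
  Position 2: 'a' from first, 'g' from second => "ag"
  Position 3: 'b' from first, 'g' from second => "bg"
  Position 4: 'e' from first, 'h' from second => "eh"
Result: aidjagbgeh

aidjagbgeh


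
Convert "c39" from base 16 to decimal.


Input: "c39" in base 16
Positional expansion:
  Digit 'c' (value 12) x 16^2 = 3072
  Digit '3' (value 3) x 16^1 = 48
  Digit '9' (value 9) x 16^0 = 9
Sum = 3129

3129


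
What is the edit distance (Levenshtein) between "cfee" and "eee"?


Computing edit distance: "cfee" -> "eee"
DP table:
           e    e    e
      0    1    2    3
  c   1    1    2    3
  f   2    2    2    3
  e   3    2    2    2
  e   4    3    2    2
Edit distance = dp[4][3] = 2

2


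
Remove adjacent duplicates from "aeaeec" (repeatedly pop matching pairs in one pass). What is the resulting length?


Input: aeaeec
Stack-based adjacent duplicate removal:
  Read 'a': push. Stack: a
  Read 'e': push. Stack: ae
  Read 'a': push. Stack: aea
  Read 'e': push. Stack: aeae
  Read 'e': matches stack top 'e' => pop. Stack: aea
  Read 'c': push. Stack: aeac
Final stack: "aeac" (length 4)

4


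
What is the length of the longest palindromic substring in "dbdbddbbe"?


Input: "dbdbddbbe"
Checking substrings for palindromes:
  [0:5] "dbdbd" (len 5) => palindrome
  [3:7] "bddb" (len 4) => palindrome
  [0:3] "dbd" (len 3) => palindrome
  [1:4] "bdb" (len 3) => palindrome
  [2:5] "dbd" (len 3) => palindrome
  [4:6] "dd" (len 2) => palindrome
Longest palindromic substring: "dbdbd" with length 5

5


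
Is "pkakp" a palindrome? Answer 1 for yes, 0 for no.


Input: pkakp
Reversed: pkakp
  Compare pos 0 ('p') with pos 4 ('p'): match
  Compare pos 1 ('k') with pos 3 ('k'): match
Result: palindrome

1


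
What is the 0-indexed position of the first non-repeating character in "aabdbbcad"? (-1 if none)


Input: aabdbbcad
Character frequencies:
  'a': 3
  'b': 3
  'c': 1
  'd': 2
Scanning left to right for freq == 1:
  Position 0 ('a'): freq=3, skip
  Position 1 ('a'): freq=3, skip
  Position 2 ('b'): freq=3, skip
  Position 3 ('d'): freq=2, skip
  Position 4 ('b'): freq=3, skip
  Position 5 ('b'): freq=3, skip
  Position 6 ('c'): unique! => answer = 6

6


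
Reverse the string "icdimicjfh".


Input: icdimicjfh
Reading characters right to left:
  Position 9: 'h'
  Position 8: 'f'
  Position 7: 'j'
  Position 6: 'c'
  Position 5: 'i'
  Position 4: 'm'
  Position 3: 'i'
  Position 2: 'd'
  Position 1: 'c'
  Position 0: 'i'
Reversed: hfjcimidci

hfjcimidci


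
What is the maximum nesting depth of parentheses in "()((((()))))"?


Input: "()((((()))))"
Tracking depth:
  Position 0 '(': depth becomes 1
  Position 1 ')': depth becomes 0
  Position 2 '(': depth becomes 1
  Position 3 '(': depth becomes 2
  Position 4 '(': depth becomes 3
  Position 5 '(': depth becomes 4
  Position 6 '(': depth becomes 5
  Position 7 ')': depth becomes 4
  Position 8 ')': depth becomes 3
  Position 9 ')': depth becomes 2
  Position 10 ')': depth becomes 1
  Position 11 ')': depth becomes 0
Maximum depth reached: 5

5


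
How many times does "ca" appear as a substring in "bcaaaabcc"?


Searching for "ca" in "bcaaaabcc"
Scanning each position:
  Position 0: "bc" => no
  Position 1: "ca" => MATCH
  Position 2: "aa" => no
  Position 3: "aa" => no
  Position 4: "aa" => no
  Position 5: "ab" => no
  Position 6: "bc" => no
  Position 7: "cc" => no
Total occurrences: 1

1


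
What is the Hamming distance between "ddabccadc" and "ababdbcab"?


Comparing "ddabccadc" and "ababdbcab" position by position:
  Position 0: 'd' vs 'a' => differ
  Position 1: 'd' vs 'b' => differ
  Position 2: 'a' vs 'a' => same
  Position 3: 'b' vs 'b' => same
  Position 4: 'c' vs 'd' => differ
  Position 5: 'c' vs 'b' => differ
  Position 6: 'a' vs 'c' => differ
  Position 7: 'd' vs 'a' => differ
  Position 8: 'c' vs 'b' => differ
Total differences (Hamming distance): 7

7


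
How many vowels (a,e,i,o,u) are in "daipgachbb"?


Input: daipgachbb
Checking each character:
  'd' at position 0: consonant
  'a' at position 1: vowel (running total: 1)
  'i' at position 2: vowel (running total: 2)
  'p' at position 3: consonant
  'g' at position 4: consonant
  'a' at position 5: vowel (running total: 3)
  'c' at position 6: consonant
  'h' at position 7: consonant
  'b' at position 8: consonant
  'b' at position 9: consonant
Total vowels: 3

3


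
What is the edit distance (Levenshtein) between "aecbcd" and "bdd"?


Computing edit distance: "aecbcd" -> "bdd"
DP table:
           b    d    d
      0    1    2    3
  a   1    1    2    3
  e   2    2    2    3
  c   3    3    3    3
  b   4    3    4    4
  c   5    4    4    5
  d   6    5    4    4
Edit distance = dp[6][3] = 4

4


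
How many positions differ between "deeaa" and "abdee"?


Comparing "deeaa" and "abdee" position by position:
  Position 0: 'd' vs 'a' => DIFFER
  Position 1: 'e' vs 'b' => DIFFER
  Position 2: 'e' vs 'd' => DIFFER
  Position 3: 'a' vs 'e' => DIFFER
  Position 4: 'a' vs 'e' => DIFFER
Positions that differ: 5

5


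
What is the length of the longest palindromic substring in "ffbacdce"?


Input: "ffbacdce"
Checking substrings for palindromes:
  [4:7] "cdc" (len 3) => palindrome
  [0:2] "ff" (len 2) => palindrome
Longest palindromic substring: "cdc" with length 3

3


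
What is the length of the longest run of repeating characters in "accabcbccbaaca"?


Input: "accabcbccbaaca"
Scanning for longest run:
  Position 1 ('c'): new char, reset run to 1
  Position 2 ('c'): continues run of 'c', length=2
  Position 3 ('a'): new char, reset run to 1
  Position 4 ('b'): new char, reset run to 1
  Position 5 ('c'): new char, reset run to 1
  Position 6 ('b'): new char, reset run to 1
  Position 7 ('c'): new char, reset run to 1
  Position 8 ('c'): continues run of 'c', length=2
  Position 9 ('b'): new char, reset run to 1
  Position 10 ('a'): new char, reset run to 1
  Position 11 ('a'): continues run of 'a', length=2
  Position 12 ('c'): new char, reset run to 1
  Position 13 ('a'): new char, reset run to 1
Longest run: 'c' with length 2

2


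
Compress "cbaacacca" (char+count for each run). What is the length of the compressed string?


Input: cbaacacca
Runs:
  'c' x 1 => "c1"
  'b' x 1 => "b1"
  'a' x 2 => "a2"
  'c' x 1 => "c1"
  'a' x 1 => "a1"
  'c' x 2 => "c2"
  'a' x 1 => "a1"
Compressed: "c1b1a2c1a1c2a1"
Compressed length: 14

14


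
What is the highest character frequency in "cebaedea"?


Input: cebaedea
Character counts:
  'a': 2
  'b': 1
  'c': 1
  'd': 1
  'e': 3
Maximum frequency: 3

3


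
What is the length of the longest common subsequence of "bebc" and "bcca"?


LCS of "bebc" and "bcca"
DP table:
           b    c    c    a
      0    0    0    0    0
  b   0    1    1    1    1
  e   0    1    1    1    1
  b   0    1    1    1    1
  c   0    1    2    2    2
LCS length = dp[4][4] = 2

2


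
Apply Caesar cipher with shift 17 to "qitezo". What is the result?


Caesar cipher: shift "qitezo" by 17
  'q' (pos 16) + 17 = pos 7 = 'h'
  'i' (pos 8) + 17 = pos 25 = 'z'
  't' (pos 19) + 17 = pos 10 = 'k'
  'e' (pos 4) + 17 = pos 21 = 'v'
  'z' (pos 25) + 17 = pos 16 = 'q'
  'o' (pos 14) + 17 = pos 5 = 'f'
Result: hzkvqf

hzkvqf


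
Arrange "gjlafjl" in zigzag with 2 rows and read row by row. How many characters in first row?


Zigzag "gjlafjl" into 2 rows:
Placing characters:
  'g' => row 0
  'j' => row 1
  'l' => row 0
  'a' => row 1
  'f' => row 0
  'j' => row 1
  'l' => row 0
Rows:
  Row 0: "glfl"
  Row 1: "jaj"
First row length: 4

4


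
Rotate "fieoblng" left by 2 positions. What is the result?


Input: "fieoblng", rotate left by 2
First 2 characters: "fi"
Remaining characters: "eoblng"
Concatenate remaining + first: "eoblng" + "fi" = "eoblngfi"

eoblngfi


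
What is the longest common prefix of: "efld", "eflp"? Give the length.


Words: efld, eflp
  Position 0: all 'e' => match
  Position 1: all 'f' => match
  Position 2: all 'l' => match
  Position 3: ('d', 'p') => mismatch, stop
LCP = "efl" (length 3)

3


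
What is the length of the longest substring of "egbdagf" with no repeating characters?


Input: "egbdagf"
Sliding window (track last position of each char):
  Position 0 ('e'): window [0,0] length 1 -- new best
  Position 1 ('g'): window [0,1] length 2 -- new best
  Position 2 ('b'): window [0,2] length 3 -- new best
  Position 3 ('d'): window [0,3] length 4 -- new best
  Position 4 ('a'): window [0,4] length 5 -- new best
  Position 5 ('g'): repeat (last at 1), move window start to 2
  Position 5 ('g'): window [2,5] length 4
  Position 6 ('f'): window [2,6] length 5
Longest substring with no repeats: "egbda" with length 5

5


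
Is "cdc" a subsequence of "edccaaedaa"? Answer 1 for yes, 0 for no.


Check if "cdc" is a subsequence of "edccaaedaa"
Greedy scan:
  Position 0 ('e'): no match needed
  Position 1 ('d'): no match needed
  Position 2 ('c'): matches sub[0] = 'c'
  Position 3 ('c'): no match needed
  Position 4 ('a'): no match needed
  Position 5 ('a'): no match needed
  Position 6 ('e'): no match needed
  Position 7 ('d'): matches sub[1] = 'd'
  Position 8 ('a'): no match needed
  Position 9 ('a'): no match needed
Only matched 2/3 characters => not a subsequence

0


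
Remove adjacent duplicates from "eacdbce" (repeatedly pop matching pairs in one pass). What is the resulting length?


Input: eacdbce
Stack-based adjacent duplicate removal:
  Read 'e': push. Stack: e
  Read 'a': push. Stack: ea
  Read 'c': push. Stack: eac
  Read 'd': push. Stack: eacd
  Read 'b': push. Stack: eacdb
  Read 'c': push. Stack: eacdbc
  Read 'e': push. Stack: eacdbce
Final stack: "eacdbce" (length 7)

7


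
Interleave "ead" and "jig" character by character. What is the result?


Interleaving "ead" and "jig":
  Position 0: 'e' from first, 'j' from second => "ej"
  Position 1: 'a' from first, 'i' from second => "ai"
  Position 2: 'd' from first, 'g' from second => "dg"
Result: ejaidg

ejaidg


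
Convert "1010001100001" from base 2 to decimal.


Input: "1010001100001" in base 2
Positional expansion:
  Digit '1' (value 1) x 2^12 = 4096
  Digit '0' (value 0) x 2^11 = 0
  Digit '1' (value 1) x 2^10 = 1024
  Digit '0' (value 0) x 2^9 = 0
  Digit '0' (value 0) x 2^8 = 0
  Digit '0' (value 0) x 2^7 = 0
  Digit '1' (value 1) x 2^6 = 64
  Digit '1' (value 1) x 2^5 = 32
  Digit '0' (value 0) x 2^4 = 0
  Digit '0' (value 0) x 2^3 = 0
  Digit '0' (value 0) x 2^2 = 0
  Digit '0' (value 0) x 2^1 = 0
  Digit '1' (value 1) x 2^0 = 1
Sum = 5217

5217


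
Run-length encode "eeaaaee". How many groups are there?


Input: eeaaaee
Scanning for consecutive runs:
  Group 1: 'e' x 2 (positions 0-1)
  Group 2: 'a' x 3 (positions 2-4)
  Group 3: 'e' x 2 (positions 5-6)
Total groups: 3

3


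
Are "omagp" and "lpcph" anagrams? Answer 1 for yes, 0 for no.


Strings: "omagp", "lpcph"
Sorted first:  agmop
Sorted second: chlpp
Differ at position 0: 'a' vs 'c' => not anagrams

0


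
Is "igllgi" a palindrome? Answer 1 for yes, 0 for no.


Input: igllgi
Reversed: igllgi
  Compare pos 0 ('i') with pos 5 ('i'): match
  Compare pos 1 ('g') with pos 4 ('g'): match
  Compare pos 2 ('l') with pos 3 ('l'): match
Result: palindrome

1


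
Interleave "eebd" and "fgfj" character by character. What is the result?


Interleaving "eebd" and "fgfj":
  Position 0: 'e' from first, 'f' from second => "ef"
  Position 1: 'e' from first, 'g' from second => "eg"
  Position 2: 'b' from first, 'f' from second => "bf"
  Position 3: 'd' from first, 'j' from second => "dj"
Result: efegbfdj

efegbfdj


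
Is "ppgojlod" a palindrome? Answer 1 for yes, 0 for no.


Input: ppgojlod
Reversed: doljogpp
  Compare pos 0 ('p') with pos 7 ('d'): MISMATCH
  Compare pos 1 ('p') with pos 6 ('o'): MISMATCH
  Compare pos 2 ('g') with pos 5 ('l'): MISMATCH
  Compare pos 3 ('o') with pos 4 ('j'): MISMATCH
Result: not a palindrome

0


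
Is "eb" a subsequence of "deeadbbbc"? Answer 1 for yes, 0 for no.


Check if "eb" is a subsequence of "deeadbbbc"
Greedy scan:
  Position 0 ('d'): no match needed
  Position 1 ('e'): matches sub[0] = 'e'
  Position 2 ('e'): no match needed
  Position 3 ('a'): no match needed
  Position 4 ('d'): no match needed
  Position 5 ('b'): matches sub[1] = 'b'
  Position 6 ('b'): no match needed
  Position 7 ('b'): no match needed
  Position 8 ('c'): no match needed
All 2 characters matched => is a subsequence

1


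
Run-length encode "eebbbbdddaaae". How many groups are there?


Input: eebbbbdddaaae
Scanning for consecutive runs:
  Group 1: 'e' x 2 (positions 0-1)
  Group 2: 'b' x 4 (positions 2-5)
  Group 3: 'd' x 3 (positions 6-8)
  Group 4: 'a' x 3 (positions 9-11)
  Group 5: 'e' x 1 (positions 12-12)
Total groups: 5

5


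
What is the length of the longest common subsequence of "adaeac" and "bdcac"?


LCS of "adaeac" and "bdcac"
DP table:
           b    d    c    a    c
      0    0    0    0    0    0
  a   0    0    0    0    1    1
  d   0    0    1    1    1    1
  a   0    0    1    1    2    2
  e   0    0    1    1    2    2
  a   0    0    1    1    2    2
  c   0    0    1    2    2    3
LCS length = dp[6][5] = 3

3


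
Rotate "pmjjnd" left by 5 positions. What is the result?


Input: "pmjjnd", rotate left by 5
First 5 characters: "pmjjn"
Remaining characters: "d"
Concatenate remaining + first: "d" + "pmjjn" = "dpmjjn"

dpmjjn


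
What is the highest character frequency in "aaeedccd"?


Input: aaeedccd
Character counts:
  'a': 2
  'c': 2
  'd': 2
  'e': 2
Maximum frequency: 2

2


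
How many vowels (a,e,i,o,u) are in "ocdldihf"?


Input: ocdldihf
Checking each character:
  'o' at position 0: vowel (running total: 1)
  'c' at position 1: consonant
  'd' at position 2: consonant
  'l' at position 3: consonant
  'd' at position 4: consonant
  'i' at position 5: vowel (running total: 2)
  'h' at position 6: consonant
  'f' at position 7: consonant
Total vowels: 2

2


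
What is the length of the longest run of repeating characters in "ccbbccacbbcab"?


Input: "ccbbccacbbcab"
Scanning for longest run:
  Position 1 ('c'): continues run of 'c', length=2
  Position 2 ('b'): new char, reset run to 1
  Position 3 ('b'): continues run of 'b', length=2
  Position 4 ('c'): new char, reset run to 1
  Position 5 ('c'): continues run of 'c', length=2
  Position 6 ('a'): new char, reset run to 1
  Position 7 ('c'): new char, reset run to 1
  Position 8 ('b'): new char, reset run to 1
  Position 9 ('b'): continues run of 'b', length=2
  Position 10 ('c'): new char, reset run to 1
  Position 11 ('a'): new char, reset run to 1
  Position 12 ('b'): new char, reset run to 1
Longest run: 'c' with length 2

2


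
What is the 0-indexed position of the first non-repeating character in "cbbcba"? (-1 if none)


Input: cbbcba
Character frequencies:
  'a': 1
  'b': 3
  'c': 2
Scanning left to right for freq == 1:
  Position 0 ('c'): freq=2, skip
  Position 1 ('b'): freq=3, skip
  Position 2 ('b'): freq=3, skip
  Position 3 ('c'): freq=2, skip
  Position 4 ('b'): freq=3, skip
  Position 5 ('a'): unique! => answer = 5

5


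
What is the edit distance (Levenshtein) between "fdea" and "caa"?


Computing edit distance: "fdea" -> "caa"
DP table:
           c    a    a
      0    1    2    3
  f   1    1    2    3
  d   2    2    2    3
  e   3    3    3    3
  a   4    4    3    3
Edit distance = dp[4][3] = 3

3


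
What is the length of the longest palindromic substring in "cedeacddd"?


Input: "cedeacddd"
Checking substrings for palindromes:
  [1:4] "ede" (len 3) => palindrome
  [6:9] "ddd" (len 3) => palindrome
  [6:8] "dd" (len 2) => palindrome
  [7:9] "dd" (len 2) => palindrome
Longest palindromic substring: "ede" with length 3

3


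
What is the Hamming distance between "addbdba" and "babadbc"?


Comparing "addbdba" and "babadbc" position by position:
  Position 0: 'a' vs 'b' => differ
  Position 1: 'd' vs 'a' => differ
  Position 2: 'd' vs 'b' => differ
  Position 3: 'b' vs 'a' => differ
  Position 4: 'd' vs 'd' => same
  Position 5: 'b' vs 'b' => same
  Position 6: 'a' vs 'c' => differ
Total differences (Hamming distance): 5

5


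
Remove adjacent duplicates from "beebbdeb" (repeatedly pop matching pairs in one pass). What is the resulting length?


Input: beebbdeb
Stack-based adjacent duplicate removal:
  Read 'b': push. Stack: b
  Read 'e': push. Stack: be
  Read 'e': matches stack top 'e' => pop. Stack: b
  Read 'b': matches stack top 'b' => pop. Stack: (empty)
  Read 'b': push. Stack: b
  Read 'd': push. Stack: bd
  Read 'e': push. Stack: bde
  Read 'b': push. Stack: bdeb
Final stack: "bdeb" (length 4)

4


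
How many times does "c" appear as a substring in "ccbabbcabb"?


Searching for "c" in "ccbabbcabb"
Scanning each position:
  Position 0: "c" => MATCH
  Position 1: "c" => MATCH
  Position 2: "b" => no
  Position 3: "a" => no
  Position 4: "b" => no
  Position 5: "b" => no
  Position 6: "c" => MATCH
  Position 7: "a" => no
  Position 8: "b" => no
  Position 9: "b" => no
Total occurrences: 3

3


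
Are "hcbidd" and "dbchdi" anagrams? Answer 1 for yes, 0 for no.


Strings: "hcbidd", "dbchdi"
Sorted first:  bcddhi
Sorted second: bcddhi
Sorted forms match => anagrams

1


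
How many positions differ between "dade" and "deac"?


Comparing "dade" and "deac" position by position:
  Position 0: 'd' vs 'd' => same
  Position 1: 'a' vs 'e' => DIFFER
  Position 2: 'd' vs 'a' => DIFFER
  Position 3: 'e' vs 'c' => DIFFER
Positions that differ: 3

3


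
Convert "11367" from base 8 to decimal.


Input: "11367" in base 8
Positional expansion:
  Digit '1' (value 1) x 8^4 = 4096
  Digit '1' (value 1) x 8^3 = 512
  Digit '3' (value 3) x 8^2 = 192
  Digit '6' (value 6) x 8^1 = 48
  Digit '7' (value 7) x 8^0 = 7
Sum = 4855

4855


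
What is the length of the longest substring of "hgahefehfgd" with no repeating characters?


Input: "hgahefehfgd"
Sliding window (track last position of each char):
  Position 0 ('h'): window [0,0] length 1 -- new best
  Position 1 ('g'): window [0,1] length 2 -- new best
  Position 2 ('a'): window [0,2] length 3 -- new best
  Position 3 ('h'): repeat (last at 0), move window start to 1
  Position 3 ('h'): window [1,3] length 3
  Position 4 ('e'): window [1,4] length 4 -- new best
  Position 5 ('f'): window [1,5] length 5 -- new best
  Position 6 ('e'): repeat (last at 4), move window start to 5
  Position 6 ('e'): window [5,6] length 2
  Position 7 ('h'): window [5,7] length 3
  Position 8 ('f'): repeat (last at 5), move window start to 6
  Position 8 ('f'): window [6,8] length 3
  Position 9 ('g'): window [6,9] length 4
  Position 10 ('d'): window [6,10] length 5
Longest substring with no repeats: "gahef" with length 5

5


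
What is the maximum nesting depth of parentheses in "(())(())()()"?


Input: "(())(())()()"
Tracking depth:
  Position 0 '(': depth becomes 1
  Position 1 '(': depth becomes 2
  Position 2 ')': depth becomes 1
  Position 3 ')': depth becomes 0
  Position 4 '(': depth becomes 1
  Position 5 '(': depth becomes 2
  Position 6 ')': depth becomes 1
  Position 7 ')': depth becomes 0
  Position 8 '(': depth becomes 1
  Position 9 ')': depth becomes 0
  Position 10 '(': depth becomes 1
  Position 11 ')': depth becomes 0
Maximum depth reached: 2

2
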